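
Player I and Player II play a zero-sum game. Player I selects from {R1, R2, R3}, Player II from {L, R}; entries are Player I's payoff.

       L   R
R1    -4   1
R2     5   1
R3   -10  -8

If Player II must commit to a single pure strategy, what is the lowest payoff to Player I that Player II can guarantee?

Column maxima: L → 5, R → 1.
The smallest of these is 1.

1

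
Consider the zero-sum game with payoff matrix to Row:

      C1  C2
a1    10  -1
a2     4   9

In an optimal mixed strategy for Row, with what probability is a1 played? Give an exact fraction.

5/16

Row minima: a1 → -1, a2 → 4; maximin = 4.
Column maxima: C1 → 10, C2 → 9; minimax = 9.
4 ≠ 9, so there is no saddle point; optimal play is mixed.
Let Row play a1 with probability p. Expected payoff against C1: 10p + 4(1−p) = 6p + 4; against C2: (-1)p + 9(1−p) = −10p + 9.
Setting these equal: 6p + 4 = −10p + 9 ⇒ 16p = 5 ⇒ p = 5/16, and the value is (6)·(5/16) + 4 = 47/8.
For Column: with q = P(C1), equating a1's and a2's payoffs gives 11q − 1 = −5q + 9 ⇒ q = 5/8.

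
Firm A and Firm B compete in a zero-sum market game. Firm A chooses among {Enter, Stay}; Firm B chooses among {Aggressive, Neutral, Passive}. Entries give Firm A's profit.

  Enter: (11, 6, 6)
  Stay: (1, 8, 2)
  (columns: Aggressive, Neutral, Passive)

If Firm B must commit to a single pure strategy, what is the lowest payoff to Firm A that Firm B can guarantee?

6

Column maxima: Aggressive → 11, Neutral → 8, Passive → 6.
The smallest of these is 6.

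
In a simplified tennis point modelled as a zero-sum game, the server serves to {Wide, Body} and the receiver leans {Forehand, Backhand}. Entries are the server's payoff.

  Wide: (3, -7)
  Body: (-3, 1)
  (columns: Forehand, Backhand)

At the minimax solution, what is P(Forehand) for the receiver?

Row minima: Wide → -7, Body → -3; maximin = -3.
Column maxima: Forehand → 3, Backhand → 1; minimax = 1.
-3 ≠ 1, so there is no saddle point; optimal play is mixed.
Let the server play Wide with probability p. Expected payoff against Forehand: 3p + (-3)(1−p) = 6p − 3; against Backhand: (-7)p + 1(1−p) = −8p + 1.
Setting these equal: 6p − 3 = −8p + 1 ⇒ 14p = 4 ⇒ p = 2/7, and the value is (6)·(2/7) − 3 = -9/7.
For the receiver: with q = P(Forehand), equating Wide's and Body's payoffs gives 10q − 7 = −4q + 1 ⇒ q = 4/7.

4/7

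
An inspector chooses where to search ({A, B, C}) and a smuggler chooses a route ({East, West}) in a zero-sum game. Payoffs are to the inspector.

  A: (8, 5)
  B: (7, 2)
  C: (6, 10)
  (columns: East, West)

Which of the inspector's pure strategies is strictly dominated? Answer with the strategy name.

B

A gives a strictly higher payoff than B against every column: 8 > 7, 5 > 2.
So B is strictly dominated and the inspector never plays it.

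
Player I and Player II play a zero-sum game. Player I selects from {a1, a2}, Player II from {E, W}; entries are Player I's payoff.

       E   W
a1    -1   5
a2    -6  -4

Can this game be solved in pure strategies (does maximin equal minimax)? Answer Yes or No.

Row minima: a1 → -1, a2 → -6; maximin = -1.
Column maxima: E → -1, W → 5; minimax = -1.
maximin = minimax = -1, so a saddle point exists.

Yes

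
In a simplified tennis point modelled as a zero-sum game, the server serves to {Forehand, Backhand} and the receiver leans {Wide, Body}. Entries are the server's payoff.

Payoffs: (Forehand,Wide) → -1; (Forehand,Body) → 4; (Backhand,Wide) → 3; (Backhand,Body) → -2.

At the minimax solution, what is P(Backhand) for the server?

1/2

Row minima: Forehand → -1, Backhand → -2; maximin = -1.
Column maxima: Wide → 3, Body → 4; minimax = 3.
-1 ≠ 3, so there is no saddle point; optimal play is mixed.
Let the server play Forehand with probability p. Expected payoff against Wide: (-1)p + 3(1−p) = −4p + 3; against Body: 4p + (-2)(1−p) = 6p − 2.
Setting these equal: −4p + 3 = 6p − 2 ⇒ −10p = -5 ⇒ p = 1/2, and the value is (-4)·(1/2) + 3 = 1.
For the receiver: with q = P(Wide), equating Forehand's and Backhand's payoffs gives −5q + 4 = 5q − 2 ⇒ q = 3/5.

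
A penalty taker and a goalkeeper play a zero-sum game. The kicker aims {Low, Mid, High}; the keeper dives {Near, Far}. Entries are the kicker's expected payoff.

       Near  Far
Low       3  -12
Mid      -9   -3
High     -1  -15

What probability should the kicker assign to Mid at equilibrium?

Row minima: Low → -12, Mid → -9, High → -15; maximin = -9.
Column maxima: Near → 3, Far → -3; minimax = -3.
-9 ≠ -3, so there is no saddle point; optimal play is mixed.
High is strictly dominated by Low, so the kicker never plays it.
On the remaining 2×2 (Low, Mid vs Near, Far):
Let the kicker play Low with probability p. Expected payoff against Near: 3p + (-9)(1−p) = 12p − 9; against Far: (-12)p + (-3)(1−p) = −9p − 3.
Setting these equal: 12p − 9 = −9p − 3 ⇒ 21p = 6 ⇒ p = 2/7, and the value is (12)·(2/7) − 9 = -39/7.
For the keeper: with q = P(Near), equating Low's and Mid's payoffs gives 15q − 12 = −6q − 3 ⇒ q = 3/7.

5/7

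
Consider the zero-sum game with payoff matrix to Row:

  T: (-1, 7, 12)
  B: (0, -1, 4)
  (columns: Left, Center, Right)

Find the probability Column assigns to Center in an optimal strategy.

1/9

Row minima: T → -1, B → -1; maximin = -1.
Column maxima: Left → 0, Center → 7, Right → 12; minimax = 0.
-1 ≠ 0, so there is no saddle point; optimal play is mixed.
Right is strictly dominated by Left (it gives Row strictly more in every row), so Column never plays it.
On the remaining 2×2 (T, B vs Left, Center):
Let Row play T with probability p. Expected payoff against Left: (-1)p + 0(1−p) = −p; against Center: 7p + (-1)(1−p) = 8p − 1.
Setting these equal: −p = 8p − 1 ⇒ −9p = -1 ⇒ p = 1/9, and the value is (-1)·(1/9) = -1/9.
For Column: with q = P(Left), equating T's and B's payoffs gives −8q + 7 = q − 1 ⇒ q = 8/9.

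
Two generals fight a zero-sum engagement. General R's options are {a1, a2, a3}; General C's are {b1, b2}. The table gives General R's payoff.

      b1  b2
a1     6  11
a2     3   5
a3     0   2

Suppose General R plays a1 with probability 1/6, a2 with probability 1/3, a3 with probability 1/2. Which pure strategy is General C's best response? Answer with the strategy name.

If General C plays b1, General R's expected payoff is (1/6)·6 + (1/3)·3 + (1/2)·0 = 2.
If General C plays b2, General R's expected payoff is (1/6)·11 + (1/3)·5 + (1/2)·2 = 9/2.
General C minimizes General R's payoff; the smallest is 2, so the best response is b1.

b1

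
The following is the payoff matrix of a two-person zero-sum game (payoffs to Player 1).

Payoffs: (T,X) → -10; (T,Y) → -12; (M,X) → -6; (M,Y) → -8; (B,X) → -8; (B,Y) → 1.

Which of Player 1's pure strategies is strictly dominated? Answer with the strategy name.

T

M gives a strictly higher payoff than T against every column: -6 > -10, -8 > -12.
So T is strictly dominated and Player 1 never plays it.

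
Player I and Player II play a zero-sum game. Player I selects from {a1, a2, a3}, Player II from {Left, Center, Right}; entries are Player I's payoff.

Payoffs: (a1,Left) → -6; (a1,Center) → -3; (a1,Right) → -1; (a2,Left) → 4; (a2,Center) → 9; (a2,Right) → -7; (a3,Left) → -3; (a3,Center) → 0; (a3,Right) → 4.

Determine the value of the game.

-5/18

Row minima: a1 → -6, a2 → -7, a3 → -3; maximin = -3.
Column maxima: Left → 4, Center → 9, Right → 4; minimax = 4.
-3 ≠ 4, so there is no saddle point; optimal play is mixed.
a1 is strictly dominated by a3, so Player I never plays it.
Center is strictly dominated by Left (it gives Player I strictly more in every row), so Player II never plays it.
On the remaining 2×2 (a2, a3 vs Left, Right):
Let Player I play a2 with probability p. Expected payoff against Left: 4p + (-3)(1−p) = 7p − 3; against Right: (-7)p + 4(1−p) = −11p + 4.
Setting these equal: 7p − 3 = −11p + 4 ⇒ 18p = 7 ⇒ p = 7/18, and the value is (7)·(7/18) − 3 = -5/18.
For Player II: with q = P(Left), equating a2's and a3's payoffs gives 11q − 7 = −7q + 4 ⇒ q = 11/18.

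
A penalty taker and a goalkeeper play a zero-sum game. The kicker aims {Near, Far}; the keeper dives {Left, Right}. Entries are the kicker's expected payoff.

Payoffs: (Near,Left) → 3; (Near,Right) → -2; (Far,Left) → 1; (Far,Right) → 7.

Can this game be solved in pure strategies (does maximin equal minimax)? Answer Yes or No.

No

Row minima: Near → -2, Far → 1; maximin = 1.
Column maxima: Left → 3, Right → 7; minimax = 3.
1 ≠ 3, so no pure-strategy equilibrium exists.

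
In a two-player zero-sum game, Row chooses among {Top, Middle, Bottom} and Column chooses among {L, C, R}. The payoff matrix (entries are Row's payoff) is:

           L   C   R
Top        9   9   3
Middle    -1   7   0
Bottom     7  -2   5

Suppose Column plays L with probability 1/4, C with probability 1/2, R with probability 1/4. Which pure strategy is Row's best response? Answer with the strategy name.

Top

Expected payoff of Top: (1/4)·9 + (1/2)·9 + (1/4)·3 = 15/2.
Expected payoff of Middle: (1/4)·(-1) + (1/2)·7 + (1/4)·0 = 13/4.
Expected payoff of Bottom: (1/4)·7 + (1/2)·(-2) + (1/4)·5 = 2.
The largest is 15/2, so Row's best response is Top.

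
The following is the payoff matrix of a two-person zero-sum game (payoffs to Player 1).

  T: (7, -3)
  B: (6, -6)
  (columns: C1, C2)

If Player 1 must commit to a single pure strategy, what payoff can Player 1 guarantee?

Row minima: T → -3, B → -6.
The best of these is -3.

-3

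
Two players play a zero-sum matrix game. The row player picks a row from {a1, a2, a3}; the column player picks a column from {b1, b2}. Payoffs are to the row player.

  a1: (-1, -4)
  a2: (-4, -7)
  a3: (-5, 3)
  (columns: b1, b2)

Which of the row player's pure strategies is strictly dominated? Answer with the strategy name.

a2

a1 gives a strictly higher payoff than a2 against every column: -1 > -4, -4 > -7.
So a2 is strictly dominated and the row player never plays it.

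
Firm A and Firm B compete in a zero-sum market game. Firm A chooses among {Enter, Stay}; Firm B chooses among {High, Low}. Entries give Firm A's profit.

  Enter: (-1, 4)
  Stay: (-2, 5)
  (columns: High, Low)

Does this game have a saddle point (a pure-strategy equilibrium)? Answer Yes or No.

Yes

Row minima: Enter → -1, Stay → -2; maximin = -1.
Column maxima: High → -1, Low → 5; minimax = -1.
maximin = minimax = -1, so a saddle point exists.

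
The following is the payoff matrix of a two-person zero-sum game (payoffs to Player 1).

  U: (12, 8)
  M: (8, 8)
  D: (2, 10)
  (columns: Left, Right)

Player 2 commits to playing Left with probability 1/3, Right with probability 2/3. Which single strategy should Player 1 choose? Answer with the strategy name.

U

Expected payoff of U: (1/3)·12 + (2/3)·8 = 28/3.
Expected payoff of M: (1/3)·8 + (2/3)·8 = 8.
Expected payoff of D: (1/3)·2 + (2/3)·10 = 22/3.
The largest is 28/3, so Player 1's best response is U.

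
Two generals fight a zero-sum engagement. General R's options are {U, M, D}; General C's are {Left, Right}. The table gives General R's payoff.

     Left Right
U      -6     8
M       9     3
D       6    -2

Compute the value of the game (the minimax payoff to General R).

9/2

Row minima: U → -6, M → 3, D → -2; maximin = 3.
Column maxima: Left → 9, Right → 8; minimax = 8.
3 ≠ 8, so there is no saddle point; optimal play is mixed.
D is strictly dominated by M, so General R never plays it.
On the remaining 2×2 (U, M vs Left, Right):
Let General R play U with probability p. Expected payoff against Left: (-6)p + 9(1−p) = −15p + 9; against Right: 8p + 3(1−p) = 5p + 3.
Setting these equal: −15p + 9 = 5p + 3 ⇒ −20p = -6 ⇒ p = 3/10, and the value is (-15)·(3/10) + 9 = 9/2.
For General C: with q = P(Left), equating U's and M's payoffs gives −14q + 8 = 6q + 3 ⇒ q = 1/4.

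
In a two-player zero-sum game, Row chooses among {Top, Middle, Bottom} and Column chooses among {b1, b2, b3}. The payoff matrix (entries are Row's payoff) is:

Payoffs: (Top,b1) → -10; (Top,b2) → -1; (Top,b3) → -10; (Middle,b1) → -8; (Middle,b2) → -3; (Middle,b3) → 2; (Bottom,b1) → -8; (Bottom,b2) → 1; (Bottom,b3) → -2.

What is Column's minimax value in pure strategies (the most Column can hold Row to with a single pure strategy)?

-8

Column maxima: b1 → -8, b2 → 1, b3 → 2.
The smallest of these is -8.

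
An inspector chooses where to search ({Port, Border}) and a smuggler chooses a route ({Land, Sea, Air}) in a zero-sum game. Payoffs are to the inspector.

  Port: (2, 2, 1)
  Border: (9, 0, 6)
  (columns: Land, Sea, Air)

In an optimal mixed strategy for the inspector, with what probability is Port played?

Row minima: Port → 1, Border → 0; maximin = 1.
Column maxima: Land → 9, Sea → 2, Air → 6; minimax = 2.
1 ≠ 2, so there is no saddle point; optimal play is mixed.
Land is strictly dominated by Air (it gives the inspector strictly more in every row), so the smuggler never plays it.
On the remaining 2×2 (Port, Border vs Sea, Air):
Let the inspector play Port with probability p. Expected payoff against Sea: 2p + 0(1−p) = 2p; against Air: 1p + 6(1−p) = −5p + 6.
Setting these equal: 2p = −5p + 6 ⇒ 7p = 6 ⇒ p = 6/7, and the value is (2)·(6/7) = 12/7.
For the smuggler: with q = P(Sea), equating Port's and Border's payoffs gives q + 1 = −6q + 6 ⇒ q = 5/7.

6/7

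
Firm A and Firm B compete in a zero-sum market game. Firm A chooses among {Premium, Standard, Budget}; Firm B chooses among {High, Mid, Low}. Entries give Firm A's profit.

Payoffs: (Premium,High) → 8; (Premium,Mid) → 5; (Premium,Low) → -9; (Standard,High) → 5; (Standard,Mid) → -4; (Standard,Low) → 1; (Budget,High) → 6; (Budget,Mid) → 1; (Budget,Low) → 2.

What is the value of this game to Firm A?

19/15

Row minima: Premium → -9, Standard → -4, Budget → 1; maximin = 1.
Column maxima: High → 8, Mid → 5, Low → 2; minimax = 2.
1 ≠ 2, so there is no saddle point; optimal play is mixed.
Standard is strictly dominated by Budget, so Firm A never plays it.
High is strictly dominated by Mid (it gives Firm A strictly more in every row), so Firm B never plays it.
On the remaining 2×2 (Premium, Budget vs Mid, Low):
Let Firm A play Premium with probability p. Expected payoff against Mid: 5p + 1(1−p) = 4p + 1; against Low: (-9)p + 2(1−p) = −11p + 2.
Setting these equal: 4p + 1 = −11p + 2 ⇒ 15p = 1 ⇒ p = 1/15, and the value is (4)·(1/15) + 1 = 19/15.
For Firm B: with q = P(Mid), equating Premium's and Budget's payoffs gives 14q − 9 = −q + 2 ⇒ q = 11/15.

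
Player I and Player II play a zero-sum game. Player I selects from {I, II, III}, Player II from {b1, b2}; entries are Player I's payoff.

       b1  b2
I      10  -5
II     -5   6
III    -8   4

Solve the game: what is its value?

Row minima: I → -5, II → -5, III → -8; maximin = -5.
Column maxima: b1 → 10, b2 → 6; minimax = 6.
-5 ≠ 6, so there is no saddle point; optimal play is mixed.
III is strictly dominated by II, so Player I never plays it.
On the remaining 2×2 (I, II vs b1, b2):
Let Player I play I with probability p. Expected payoff against b1: 10p + (-5)(1−p) = 15p − 5; against b2: (-5)p + 6(1−p) = −11p + 6.
Setting these equal: 15p − 5 = −11p + 6 ⇒ 26p = 11 ⇒ p = 11/26, and the value is (15)·(11/26) − 5 = 35/26.
For Player II: with q = P(b1), equating I's and II's payoffs gives 15q − 5 = −11q + 6 ⇒ q = 11/26.

35/26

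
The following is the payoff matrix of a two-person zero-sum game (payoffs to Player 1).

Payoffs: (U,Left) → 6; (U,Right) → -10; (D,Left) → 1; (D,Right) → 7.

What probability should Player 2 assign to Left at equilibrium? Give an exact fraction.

Row minima: U → -10, D → 1; maximin = 1.
Column maxima: Left → 6, Right → 7; minimax = 6.
1 ≠ 6, so there is no saddle point; optimal play is mixed.
Let Player 1 play U with probability p. Expected payoff against Left: 6p + 1(1−p) = 5p + 1; against Right: (-10)p + 7(1−p) = −17p + 7.
Setting these equal: 5p + 1 = −17p + 7 ⇒ 22p = 6 ⇒ p = 3/11, and the value is (5)·(3/11) + 1 = 26/11.
For Player 2: with q = P(Left), equating U's and D's payoffs gives 16q − 10 = −6q + 7 ⇒ q = 17/22.

17/22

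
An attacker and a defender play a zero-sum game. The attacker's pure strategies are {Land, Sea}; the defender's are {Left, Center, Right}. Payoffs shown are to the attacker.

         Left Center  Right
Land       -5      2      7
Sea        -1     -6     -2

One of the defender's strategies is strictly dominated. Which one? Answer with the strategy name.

Center holds the attacker's payoff strictly below Right in every row: 2 < 7, -6 < -2.
So Right is strictly dominated for the defender.

Right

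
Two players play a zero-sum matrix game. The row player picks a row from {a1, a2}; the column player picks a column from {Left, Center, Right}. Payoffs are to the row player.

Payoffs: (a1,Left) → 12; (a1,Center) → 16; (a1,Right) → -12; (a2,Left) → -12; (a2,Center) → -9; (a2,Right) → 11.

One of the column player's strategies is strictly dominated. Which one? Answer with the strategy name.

Left holds the row player's payoff strictly below Center in every row: 12 < 16, -12 < -9.
So Center is strictly dominated for the column player.

Center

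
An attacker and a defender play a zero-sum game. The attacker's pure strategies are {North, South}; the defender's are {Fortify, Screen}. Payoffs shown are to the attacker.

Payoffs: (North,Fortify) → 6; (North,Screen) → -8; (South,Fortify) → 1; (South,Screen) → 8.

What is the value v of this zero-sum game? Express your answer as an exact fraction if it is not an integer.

Row minima: North → -8, South → 1; maximin = 1.
Column maxima: Fortify → 6, Screen → 8; minimax = 6.
1 ≠ 6, so there is no saddle point; optimal play is mixed.
Let the attacker play North with probability p. Expected payoff against Fortify: 6p + 1(1−p) = 5p + 1; against Screen: (-8)p + 8(1−p) = −16p + 8.
Setting these equal: 5p + 1 = −16p + 8 ⇒ 21p = 7 ⇒ p = 1/3, and the value is (5)·(1/3) + 1 = 8/3.
For the defender: with q = P(Fortify), equating North's and South's payoffs gives 14q − 8 = −7q + 8 ⇒ q = 16/21.

8/3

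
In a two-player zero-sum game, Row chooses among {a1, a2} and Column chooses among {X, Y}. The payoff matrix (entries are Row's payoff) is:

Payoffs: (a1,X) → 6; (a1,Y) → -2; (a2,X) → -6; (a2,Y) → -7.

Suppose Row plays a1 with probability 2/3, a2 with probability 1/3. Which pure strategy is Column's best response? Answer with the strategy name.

If Column plays X, Row's expected payoff is (2/3)·6 + (1/3)·(-6) = 2.
If Column plays Y, Row's expected payoff is (2/3)·(-2) + (1/3)·(-7) = -11/3.
Column minimizes Row's payoff; the smallest is -11/3, so the best response is Y.

Y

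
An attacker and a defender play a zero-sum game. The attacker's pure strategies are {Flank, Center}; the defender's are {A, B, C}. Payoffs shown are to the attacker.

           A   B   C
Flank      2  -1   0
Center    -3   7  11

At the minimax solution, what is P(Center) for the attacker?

Row minima: Flank → -1, Center → -3; maximin = -1.
Column maxima: A → 2, B → 7, C → 11; minimax = 2.
-1 ≠ 2, so there is no saddle point; optimal play is mixed.
C is strictly dominated by B (it gives the attacker strictly more in every row), so the defender never plays it.
On the remaining 2×2 (Flank, Center vs A, B):
Let the attacker play Flank with probability p. Expected payoff against A: 2p + (-3)(1−p) = 5p − 3; against B: (-1)p + 7(1−p) = −8p + 7.
Setting these equal: 5p − 3 = −8p + 7 ⇒ 13p = 10 ⇒ p = 10/13, and the value is (5)·(10/13) − 3 = 11/13.
For the defender: with q = P(A), equating Flank's and Center's payoffs gives 3q − 1 = −10q + 7 ⇒ q = 8/13.

3/13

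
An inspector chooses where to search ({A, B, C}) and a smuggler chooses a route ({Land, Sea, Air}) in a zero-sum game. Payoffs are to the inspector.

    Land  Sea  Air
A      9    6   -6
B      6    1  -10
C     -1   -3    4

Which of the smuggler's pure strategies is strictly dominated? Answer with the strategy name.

Land

Sea holds the inspector's payoff strictly below Land in every row: 6 < 9, 1 < 6, -3 < -1.
So Land is strictly dominated for the smuggler.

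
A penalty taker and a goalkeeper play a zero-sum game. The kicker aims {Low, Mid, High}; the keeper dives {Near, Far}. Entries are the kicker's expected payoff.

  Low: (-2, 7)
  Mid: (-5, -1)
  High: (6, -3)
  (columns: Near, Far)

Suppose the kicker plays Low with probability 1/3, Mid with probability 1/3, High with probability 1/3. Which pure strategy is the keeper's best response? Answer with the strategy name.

Near

If the keeper plays Near, the kicker's expected payoff is (1/3)·(-2) + (1/3)·(-5) + (1/3)·6 = -1/3.
If the keeper plays Far, the kicker's expected payoff is (1/3)·7 + (1/3)·(-1) + (1/3)·(-3) = 1.
The keeper minimizes the kicker's payoff; the smallest is -1/3, so the best response is Near.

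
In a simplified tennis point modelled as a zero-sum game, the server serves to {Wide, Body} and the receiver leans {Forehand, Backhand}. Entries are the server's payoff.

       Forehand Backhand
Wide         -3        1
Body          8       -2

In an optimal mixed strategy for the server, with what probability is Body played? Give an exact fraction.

2/7

Row minima: Wide → -3, Body → -2; maximin = -2.
Column maxima: Forehand → 8, Backhand → 1; minimax = 1.
-2 ≠ 1, so there is no saddle point; optimal play is mixed.
Let the server play Wide with probability p. Expected payoff against Forehand: (-3)p + 8(1−p) = −11p + 8; against Backhand: 1p + (-2)(1−p) = 3p − 2.
Setting these equal: −11p + 8 = 3p − 2 ⇒ −14p = -10 ⇒ p = 5/7, and the value is (-11)·(5/7) + 8 = 1/7.
For the receiver: with q = P(Forehand), equating Wide's and Body's payoffs gives −4q + 1 = 10q − 2 ⇒ q = 3/14.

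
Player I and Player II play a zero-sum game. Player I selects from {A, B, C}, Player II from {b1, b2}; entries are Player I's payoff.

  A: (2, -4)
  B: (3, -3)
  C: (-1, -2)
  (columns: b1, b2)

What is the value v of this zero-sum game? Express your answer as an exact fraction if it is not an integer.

-2

Row minima: A → -4, B → -3, C → -2; maximin = -2.
Column maxima: b1 → 3, b2 → -2; minimax = -2.
Since maximin = minimax = -2, there is a saddle point and the value is -2.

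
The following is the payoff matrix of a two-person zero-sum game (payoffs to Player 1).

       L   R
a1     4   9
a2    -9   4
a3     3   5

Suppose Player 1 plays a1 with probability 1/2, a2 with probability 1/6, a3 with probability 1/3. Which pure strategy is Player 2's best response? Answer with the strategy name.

L

If Player 2 plays L, Player 1's expected payoff is (1/2)·4 + (1/6)·(-9) + (1/3)·3 = 3/2.
If Player 2 plays R, Player 1's expected payoff is (1/2)·9 + (1/6)·4 + (1/3)·5 = 41/6.
Player 2 minimizes Player 1's payoff; the smallest is 3/2, so the best response is L.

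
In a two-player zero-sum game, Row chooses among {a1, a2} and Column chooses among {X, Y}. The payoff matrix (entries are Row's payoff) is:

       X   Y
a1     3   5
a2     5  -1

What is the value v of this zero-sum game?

Row minima: a1 → 3, a2 → -1; maximin = 3.
Column maxima: X → 5, Y → 5; minimax = 5.
3 ≠ 5, so there is no saddle point; optimal play is mixed.
Let Row play a1 with probability p. Expected payoff against X: 3p + 5(1−p) = −2p + 5; against Y: 5p + (-1)(1−p) = 6p − 1.
Setting these equal: −2p + 5 = 6p − 1 ⇒ −8p = -6 ⇒ p = 3/4, and the value is (-2)·(3/4) + 5 = 7/2.
For Column: with q = P(X), equating a1's and a2's payoffs gives −2q + 5 = 6q − 1 ⇒ q = 3/4.

7/2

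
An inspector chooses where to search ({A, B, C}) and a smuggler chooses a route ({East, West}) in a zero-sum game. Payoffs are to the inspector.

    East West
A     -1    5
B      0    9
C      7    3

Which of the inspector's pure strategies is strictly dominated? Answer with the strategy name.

A

B gives a strictly higher payoff than A against every column: 0 > -1, 9 > 5.
So A is strictly dominated and the inspector never plays it.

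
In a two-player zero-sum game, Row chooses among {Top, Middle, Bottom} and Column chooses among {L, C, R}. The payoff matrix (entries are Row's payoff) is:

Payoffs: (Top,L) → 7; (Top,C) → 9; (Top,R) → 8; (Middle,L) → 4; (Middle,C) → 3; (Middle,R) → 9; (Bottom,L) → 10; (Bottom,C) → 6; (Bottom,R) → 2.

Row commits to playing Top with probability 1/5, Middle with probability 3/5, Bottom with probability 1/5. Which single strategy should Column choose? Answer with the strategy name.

If Column plays L, Row's expected payoff is (1/5)·7 + (3/5)·4 + (1/5)·10 = 29/5.
If Column plays C, Row's expected payoff is (1/5)·9 + (3/5)·3 + (1/5)·6 = 24/5.
If Column plays R, Row's expected payoff is (1/5)·8 + (3/5)·9 + (1/5)·2 = 37/5.
Column minimizes Row's payoff; the smallest is 24/5, so the best response is C.

C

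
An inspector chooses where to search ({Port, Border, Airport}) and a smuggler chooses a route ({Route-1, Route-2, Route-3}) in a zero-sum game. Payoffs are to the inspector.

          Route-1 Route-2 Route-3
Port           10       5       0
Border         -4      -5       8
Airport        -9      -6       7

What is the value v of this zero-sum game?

Row minima: Port → 0, Border → -5, Airport → -9; maximin = 0.
Column maxima: Route-1 → 10, Route-2 → 5, Route-3 → 8; minimax = 5.
0 ≠ 5, so there is no saddle point; optimal play is mixed.
Airport is strictly dominated by Border, so the inspector never plays it.
With Airport eliminated, Route-1 is strictly dominated by Route-2 (it gives the inspector strictly more in every remaining row), so the smuggler never plays it.
On the remaining 2×2 (Port, Border vs Route-2, Route-3):
Let the inspector play Port with probability p. Expected payoff against Route-2: 5p + (-5)(1−p) = 10p − 5; against Route-3: 0p + 8(1−p) = −8p + 8.
Setting these equal: 10p − 5 = −8p + 8 ⇒ 18p = 13 ⇒ p = 13/18, and the value is (10)·(13/18) − 5 = 20/9.
For the smuggler: with q = P(Route-2), equating Port's and Border's payoffs gives 5q = −13q + 8 ⇒ q = 4/9.

20/9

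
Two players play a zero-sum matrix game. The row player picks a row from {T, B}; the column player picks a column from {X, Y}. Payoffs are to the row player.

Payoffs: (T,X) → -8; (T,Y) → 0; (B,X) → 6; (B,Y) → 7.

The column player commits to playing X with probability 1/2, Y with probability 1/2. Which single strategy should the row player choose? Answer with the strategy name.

B

Expected payoff of T: (1/2)·(-8) + (1/2)·0 = -4.
Expected payoff of B: (1/2)·6 + (1/2)·7 = 13/2.
The largest is 13/2, so the row player's best response is B.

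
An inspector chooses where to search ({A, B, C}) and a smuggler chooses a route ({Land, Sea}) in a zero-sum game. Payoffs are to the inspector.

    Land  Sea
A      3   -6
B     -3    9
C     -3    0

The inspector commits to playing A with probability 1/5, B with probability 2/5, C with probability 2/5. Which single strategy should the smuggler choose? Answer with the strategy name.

If the smuggler plays Land, the inspector's expected payoff is (1/5)·3 + (2/5)·(-3) + (2/5)·(-3) = -9/5.
If the smuggler plays Sea, the inspector's expected payoff is (1/5)·(-6) + (2/5)·9 + (2/5)·0 = 12/5.
The smuggler minimizes the inspector's payoff; the smallest is -9/5, so the best response is Land.

Land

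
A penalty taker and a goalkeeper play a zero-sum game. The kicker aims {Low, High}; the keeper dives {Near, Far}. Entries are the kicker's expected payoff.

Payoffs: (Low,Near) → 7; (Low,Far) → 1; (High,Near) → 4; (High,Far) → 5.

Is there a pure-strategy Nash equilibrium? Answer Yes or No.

Row minima: Low → 1, High → 4; maximin = 4.
Column maxima: Near → 7, Far → 5; minimax = 5.
4 ≠ 5, so no pure-strategy equilibrium exists.

No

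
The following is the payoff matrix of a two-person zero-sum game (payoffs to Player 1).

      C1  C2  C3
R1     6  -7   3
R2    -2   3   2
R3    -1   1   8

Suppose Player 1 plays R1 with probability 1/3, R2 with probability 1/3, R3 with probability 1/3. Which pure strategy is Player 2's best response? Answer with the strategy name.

C2

If Player 2 plays C1, Player 1's expected payoff is (1/3)·6 + (1/3)·(-2) + (1/3)·(-1) = 1.
If Player 2 plays C2, Player 1's expected payoff is (1/3)·(-7) + (1/3)·3 + (1/3)·1 = -1.
If Player 2 plays C3, Player 1's expected payoff is (1/3)·3 + (1/3)·2 + (1/3)·8 = 13/3.
Player 2 minimizes Player 1's payoff; the smallest is -1, so the best response is C2.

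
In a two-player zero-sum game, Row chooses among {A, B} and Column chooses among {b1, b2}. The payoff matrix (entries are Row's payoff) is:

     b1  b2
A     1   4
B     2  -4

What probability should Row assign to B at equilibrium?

1/3

Row minima: A → 1, B → -4; maximin = 1.
Column maxima: b1 → 2, b2 → 4; minimax = 2.
1 ≠ 2, so there is no saddle point; optimal play is mixed.
Let Row play A with probability p. Expected payoff against b1: 1p + 2(1−p) = −p + 2; against b2: 4p + (-4)(1−p) = 8p − 4.
Setting these equal: −p + 2 = 8p − 4 ⇒ −9p = -6 ⇒ p = 2/3, and the value is (-1)·(2/3) + 2 = 4/3.
For Column: with q = P(b1), equating A's and B's payoffs gives −3q + 4 = 6q − 4 ⇒ q = 8/9.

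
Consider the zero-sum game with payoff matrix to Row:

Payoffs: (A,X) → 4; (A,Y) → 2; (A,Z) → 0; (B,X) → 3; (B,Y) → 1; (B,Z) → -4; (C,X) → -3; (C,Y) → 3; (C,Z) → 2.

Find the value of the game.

Row minima: A → 0, B → -4, C → -3; maximin = 0.
Column maxima: X → 4, Y → 3, Z → 2; minimax = 2.
0 ≠ 2, so there is no saddle point; optimal play is mixed.
B is strictly dominated by A, so Row never plays it.
Y is strictly dominated by Z (it gives Row strictly more in every row), so Column never plays it.
On the remaining 2×2 (A, C vs X, Z):
Let Row play A with probability p. Expected payoff against X: 4p + (-3)(1−p) = 7p − 3; against Z: 0p + 2(1−p) = −2p + 2.
Setting these equal: 7p − 3 = −2p + 2 ⇒ 9p = 5 ⇒ p = 5/9, and the value is (7)·(5/9) − 3 = 8/9.
For Column: with q = P(X), equating A's and C's payoffs gives 4q = −5q + 2 ⇒ q = 2/9.

8/9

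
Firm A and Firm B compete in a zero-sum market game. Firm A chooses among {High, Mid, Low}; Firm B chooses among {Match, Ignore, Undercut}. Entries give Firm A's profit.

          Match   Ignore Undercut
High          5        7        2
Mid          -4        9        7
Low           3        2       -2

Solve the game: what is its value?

43/14

Row minima: High → 2, Mid → -4, Low → -2; maximin = 2.
Column maxima: Match → 5, Ignore → 9, Undercut → 7; minimax = 5.
2 ≠ 5, so there is no saddle point; optimal play is mixed.
Low is strictly dominated by High, so Firm A never plays it.
With Low eliminated, Ignore is strictly dominated by Match (it gives Firm A strictly more in every remaining row), so Firm B never plays it.
On the remaining 2×2 (High, Mid vs Match, Undercut):
Let Firm A play High with probability p. Expected payoff against Match: 5p + (-4)(1−p) = 9p − 4; against Undercut: 2p + 7(1−p) = −5p + 7.
Setting these equal: 9p − 4 = −5p + 7 ⇒ 14p = 11 ⇒ p = 11/14, and the value is (9)·(11/14) − 4 = 43/14.
For Firm B: with q = P(Match), equating High's and Mid's payoffs gives 3q + 2 = −11q + 7 ⇒ q = 5/14.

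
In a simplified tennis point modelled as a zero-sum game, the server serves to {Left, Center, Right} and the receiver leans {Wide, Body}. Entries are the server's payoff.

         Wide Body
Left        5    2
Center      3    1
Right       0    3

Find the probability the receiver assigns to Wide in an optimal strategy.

Row minima: Left → 2, Center → 1, Right → 0; maximin = 2.
Column maxima: Wide → 5, Body → 3; minimax = 3.
2 ≠ 3, so there is no saddle point; optimal play is mixed.
Center is strictly dominated by Left, so the server never plays it.
On the remaining 2×2 (Left, Right vs Wide, Body):
Let the server play Left with probability p. Expected payoff against Wide: 5p + 0(1−p) = 5p; against Body: 2p + 3(1−p) = −p + 3.
Setting these equal: 5p = −p + 3 ⇒ 6p = 3 ⇒ p = 1/2, and the value is (5)·(1/2) = 5/2.
For the receiver: with q = P(Wide), equating Left's and Right's payoffs gives 3q + 2 = −3q + 3 ⇒ q = 1/6.

1/6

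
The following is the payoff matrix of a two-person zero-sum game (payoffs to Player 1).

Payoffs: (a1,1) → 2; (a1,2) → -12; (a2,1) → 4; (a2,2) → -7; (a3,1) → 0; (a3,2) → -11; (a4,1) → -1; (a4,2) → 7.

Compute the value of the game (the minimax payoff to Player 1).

21/19

Row minima: a1 → -12, a2 → -7, a3 → -11, a4 → -1; maximin = -1.
Column maxima: 1 → 4, 2 → 7; minimax = 4.
-1 ≠ 4, so there is no saddle point; optimal play is mixed.
a1 is strictly dominated by a2, so Player 1 never plays it.
a3 is strictly dominated by a2, so Player 1 never plays it.
On the remaining 2×2 (a2, a4 vs 1, 2):
Let Player 1 play a2 with probability p. Expected payoff against 1: 4p + (-1)(1−p) = 5p − 1; against 2: (-7)p + 7(1−p) = −14p + 7.
Setting these equal: 5p − 1 = −14p + 7 ⇒ 19p = 8 ⇒ p = 8/19, and the value is (5)·(8/19) − 1 = 21/19.
For Player 2: with q = P(1), equating a2's and a4's payoffs gives 11q − 7 = −8q + 7 ⇒ q = 14/19.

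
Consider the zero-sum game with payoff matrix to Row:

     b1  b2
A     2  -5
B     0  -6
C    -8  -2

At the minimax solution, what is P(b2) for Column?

Row minima: A → -5, B → -6, C → -8; maximin = -5.
Column maxima: b1 → 2, b2 → -2; minimax = -2.
-5 ≠ -2, so there is no saddle point; optimal play is mixed.
B is strictly dominated by A, so Row never plays it.
On the remaining 2×2 (A, C vs b1, b2):
Let Row play A with probability p. Expected payoff against b1: 2p + (-8)(1−p) = 10p − 8; against b2: (-5)p + (-2)(1−p) = −3p − 2.
Setting these equal: 10p − 8 = −3p − 2 ⇒ 13p = 6 ⇒ p = 6/13, and the value is (10)·(6/13) − 8 = -44/13.
For Column: with q = P(b1), equating A's and C's payoffs gives 7q − 5 = −6q − 2 ⇒ q = 3/13.

10/13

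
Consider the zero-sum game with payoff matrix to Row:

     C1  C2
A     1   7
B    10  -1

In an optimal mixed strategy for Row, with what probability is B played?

6/17

Row minima: A → 1, B → -1; maximin = 1.
Column maxima: C1 → 10, C2 → 7; minimax = 7.
1 ≠ 7, so there is no saddle point; optimal play is mixed.
Let Row play A with probability p. Expected payoff against C1: 1p + 10(1−p) = −9p + 10; against C2: 7p + (-1)(1−p) = 8p − 1.
Setting these equal: −9p + 10 = 8p − 1 ⇒ −17p = -11 ⇒ p = 11/17, and the value is (-9)·(11/17) + 10 = 71/17.
For Column: with q = P(C1), equating A's and B's payoffs gives −6q + 7 = 11q − 1 ⇒ q = 8/17.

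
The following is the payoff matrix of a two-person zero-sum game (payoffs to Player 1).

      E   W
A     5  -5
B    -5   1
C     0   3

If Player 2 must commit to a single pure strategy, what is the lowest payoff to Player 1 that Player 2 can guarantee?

Column maxima: E → 5, W → 3.
The smallest of these is 3.

3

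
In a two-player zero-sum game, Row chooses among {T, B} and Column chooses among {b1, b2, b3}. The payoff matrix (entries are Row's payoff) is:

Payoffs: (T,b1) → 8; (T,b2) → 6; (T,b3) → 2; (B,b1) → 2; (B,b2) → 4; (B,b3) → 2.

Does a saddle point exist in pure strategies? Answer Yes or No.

Yes

Row minima: T → 2, B → 2; maximin = 2.
Column maxima: b1 → 8, b2 → 6, b3 → 2; minimax = 2.
maximin = minimax = 2, so a saddle point exists.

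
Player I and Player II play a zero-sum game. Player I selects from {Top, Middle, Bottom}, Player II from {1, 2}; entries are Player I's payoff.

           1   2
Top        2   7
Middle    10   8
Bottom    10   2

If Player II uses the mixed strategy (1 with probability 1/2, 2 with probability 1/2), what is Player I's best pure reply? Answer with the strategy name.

Middle

Expected payoff of Top: (1/2)·2 + (1/2)·7 = 9/2.
Expected payoff of Middle: (1/2)·10 + (1/2)·8 = 9.
Expected payoff of Bottom: (1/2)·10 + (1/2)·2 = 6.
The largest is 9, so Player I's best response is Middle.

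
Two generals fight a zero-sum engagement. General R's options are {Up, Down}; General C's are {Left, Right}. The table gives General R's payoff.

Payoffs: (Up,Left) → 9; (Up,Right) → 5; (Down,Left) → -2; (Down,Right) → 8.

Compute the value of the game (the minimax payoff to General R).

41/7

Row minima: Up → 5, Down → -2; maximin = 5.
Column maxima: Left → 9, Right → 8; minimax = 8.
5 ≠ 8, so there is no saddle point; optimal play is mixed.
Let General R play Up with probability p. Expected payoff against Left: 9p + (-2)(1−p) = 11p − 2; against Right: 5p + 8(1−p) = −3p + 8.
Setting these equal: 11p − 2 = −3p + 8 ⇒ 14p = 10 ⇒ p = 5/7, and the value is (11)·(5/7) − 2 = 41/7.
For General C: with q = P(Left), equating Up's and Down's payoffs gives 4q + 5 = −10q + 8 ⇒ q = 3/14.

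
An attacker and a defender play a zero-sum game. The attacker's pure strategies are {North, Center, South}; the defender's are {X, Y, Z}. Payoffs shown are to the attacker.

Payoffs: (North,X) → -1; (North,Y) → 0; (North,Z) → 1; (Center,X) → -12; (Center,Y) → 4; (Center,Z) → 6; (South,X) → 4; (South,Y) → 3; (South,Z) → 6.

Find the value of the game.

Row minima: North → -1, Center → -12, South → 3; maximin = 3.
Column maxima: X → 4, Y → 4, Z → 6; minimax = 4.
3 ≠ 4, so there is no saddle point; optimal play is mixed.
North is strictly dominated by South, so the attacker never plays it.
Z is strictly dominated by X (it gives the attacker strictly more in every row), so the defender never plays it.
On the remaining 2×2 (Center, South vs X, Y):
Let the attacker play Center with probability p. Expected payoff against X: (-12)p + 4(1−p) = −16p + 4; against Y: 4p + 3(1−p) = p + 3.
Setting these equal: −16p + 4 = p + 3 ⇒ −17p = -1 ⇒ p = 1/17, and the value is (-16)·(1/17) + 4 = 52/17.
For the defender: with q = P(X), equating Center's and South's payoffs gives −16q + 4 = q + 3 ⇒ q = 1/17.

52/17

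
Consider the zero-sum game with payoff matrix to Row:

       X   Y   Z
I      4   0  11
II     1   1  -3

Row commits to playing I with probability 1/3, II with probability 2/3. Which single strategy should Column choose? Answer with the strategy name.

If Column plays X, Row's expected payoff is (1/3)·4 + (2/3)·1 = 2.
If Column plays Y, Row's expected payoff is (1/3)·0 + (2/3)·1 = 2/3.
If Column plays Z, Row's expected payoff is (1/3)·11 + (2/3)·(-3) = 5/3.
Column minimizes Row's payoff; the smallest is 2/3, so the best response is Y.

Y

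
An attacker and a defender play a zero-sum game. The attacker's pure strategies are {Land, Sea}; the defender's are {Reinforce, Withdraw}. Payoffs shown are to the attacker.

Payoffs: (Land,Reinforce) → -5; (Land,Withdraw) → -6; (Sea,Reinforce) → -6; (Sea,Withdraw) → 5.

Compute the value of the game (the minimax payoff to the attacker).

-61/12

Row minima: Land → -6, Sea → -6; maximin = -6.
Column maxima: Reinforce → -5, Withdraw → 5; minimax = -5.
-6 ≠ -5, so there is no saddle point; optimal play is mixed.
Let the attacker play Land with probability p. Expected payoff against Reinforce: (-5)p + (-6)(1−p) = p − 6; against Withdraw: (-6)p + 5(1−p) = −11p + 5.
Setting these equal: p − 6 = −11p + 5 ⇒ 12p = 11 ⇒ p = 11/12, and the value is (1)·(11/12) − 6 = -61/12.
For the defender: with q = P(Reinforce), equating Land's and Sea's payoffs gives q − 6 = −11q + 5 ⇒ q = 11/12.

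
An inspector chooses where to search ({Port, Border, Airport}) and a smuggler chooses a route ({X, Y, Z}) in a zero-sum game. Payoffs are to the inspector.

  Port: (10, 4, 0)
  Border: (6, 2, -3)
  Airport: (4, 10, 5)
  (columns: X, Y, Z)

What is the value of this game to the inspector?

50/11

Row minima: Port → 0, Border → -3, Airport → 4; maximin = 4.
Column maxima: X → 10, Y → 10, Z → 5; minimax = 5.
4 ≠ 5, so there is no saddle point; optimal play is mixed.
Border is strictly dominated by Port, so the inspector never plays it.
Y is strictly dominated by Z (it gives the inspector strictly more in every row), so the smuggler never plays it.
On the remaining 2×2 (Port, Airport vs X, Z):
Let the inspector play Port with probability p. Expected payoff against X: 10p + 4(1−p) = 6p + 4; against Z: 0p + 5(1−p) = −5p + 5.
Setting these equal: 6p + 4 = −5p + 5 ⇒ 11p = 1 ⇒ p = 1/11, and the value is (6)·(1/11) + 4 = 50/11.
For the smuggler: with q = P(X), equating Port's and Airport's payoffs gives 10q = −q + 5 ⇒ q = 5/11.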